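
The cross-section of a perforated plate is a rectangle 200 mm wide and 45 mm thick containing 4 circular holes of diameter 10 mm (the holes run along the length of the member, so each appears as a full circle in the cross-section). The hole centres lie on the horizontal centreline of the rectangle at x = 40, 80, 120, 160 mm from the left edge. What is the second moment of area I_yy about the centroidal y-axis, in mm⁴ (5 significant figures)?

Treat the section as a set of non-overlapping primitives; coordinates are from the bounding-box lower-left.
Plate: 200 × 45, A = 9 000 mm², x = 100 mm, Ī = 30 000 000 mm⁴.
Hole 1 (subtracted): ⌀10, A = 78.53982 mm², x = 40 mm, Ī = 490.8739 mm⁴.
Hole 2 (subtracted): ⌀10, A = 78.53982 mm², x = 80 mm, Ī = 490.8739 mm⁴.
Hole 3 (subtracted): ⌀10, A = 78.53982 mm², x = 120 mm, Ī = 490.8739 mm⁴.
Hole 4 (subtracted): ⌀10, A = 78.53982 mm², x = 160 mm, Ī = 490.8739 mm⁴.
By symmetry the centroid is at mid-width, x̄ = 100 mm.
Transfer each piece to the centroidal y-axis using Ī + A·d² with d = x − 100:
  plate: d = 0 mm → contributes +30 000 000 mm⁴
  hole 1: d = -60 mm → contributes −283234.2 mm⁴
  hole 2: d = -20 mm → contributes −31906.8 mm⁴
  hole 3: d = 20 mm → contributes −31906.8 mm⁴
  hole 4: d = 60 mm → contributes −283234.2 mm⁴
Total I = 29 369 718 mm⁴.

I_yy ≈ 2.9370 × 10⁷ mm⁴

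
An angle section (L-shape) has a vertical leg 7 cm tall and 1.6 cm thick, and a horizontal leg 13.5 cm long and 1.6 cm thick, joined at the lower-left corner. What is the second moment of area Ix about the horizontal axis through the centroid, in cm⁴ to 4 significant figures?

Ix ≈ 101.2 cm⁴

Treat the section as a set of non-overlapping primitives; coordinates are from the bounding-box lower-left.
Vertical leg: 1.6 × 7, A = 11.2 cm², y = 3.5 cm, Ī = 45.7333 cm⁴.
Horizontal leg (remainder): 11.9 × 1.6, A = 19.04 cm², y = 0.8 cm, Ī = 4.06187 cm⁴.
Centroid: ȳ = ΣA·y / ΣA = 1.8 cm.
Transfer each piece to the horizontal axis through the centroid using Ī + A·d² with d = y − 1.8:
  vertical leg: d = 1.7 cm → contributes +78.1013 cm⁴
  horizontal leg (remainder): d = -1 cm → contributes +23.1019 cm⁴
Total I = 101.203 cm⁴.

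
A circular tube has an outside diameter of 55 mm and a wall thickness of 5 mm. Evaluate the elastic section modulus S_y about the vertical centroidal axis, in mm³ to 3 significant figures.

Treat the section as a set of non-overlapping primitives; coordinates are from the bounding-box lower-left.
Outer circle: ⌀55, A = 2375.8 mm², x = 27.5 mm, Ī = 449 180 mm⁴.
Bore (subtracted): ⌀45, A = 1590.4 mm², x = 27.5 mm, Ī = 201 289 mm⁴.
By symmetry the centroid is at mid-width, x̄ = 27.5 mm.
All pieces are centred on the vertical centroidal axis, so I = ΣĪ (holes subtracted) = 247 891 mm⁴.
Extreme fibre distance c = 27.5 mm; S = I/c = 9014.2 mm³.

S_y ≈ 9010 mm³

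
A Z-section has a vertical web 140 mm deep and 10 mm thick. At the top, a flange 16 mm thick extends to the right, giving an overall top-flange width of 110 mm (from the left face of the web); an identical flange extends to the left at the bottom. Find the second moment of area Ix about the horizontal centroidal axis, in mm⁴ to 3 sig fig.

Ix ≈ 1.47 × 10⁷ mm⁴

Break the section into simple shapes (no overlaps), measuring from the bottom-left corner of the bounding box.
Web: 10 × 140, A = 1 400 mm², y = 70 mm, Ī = 2 286 667 mm⁴.
Top flange (beyond web): 100 × 16, A = 1 600 mm², y = 132 mm, Ī = 34 133 mm⁴.
Bottom flange (beyond web): 100 × 16, A = 1 600 mm², y = 8 mm, Ī = 34 133 mm⁴.
Centroid: ȳ = ΣA·y / ΣA = 70 mm.
Transfer each piece to the horizontal centroidal axis using Ī + A·d² with d = y − 70:
  web: d = 0 mm → contributes +2 286 667 mm⁴
  top flange (beyond web): d = 62 mm → contributes +6 184 533 mm⁴
  bottom flange (beyond web): d = -62 mm → contributes +6 184 533 mm⁴
Total I = 14 655 733 mm⁴.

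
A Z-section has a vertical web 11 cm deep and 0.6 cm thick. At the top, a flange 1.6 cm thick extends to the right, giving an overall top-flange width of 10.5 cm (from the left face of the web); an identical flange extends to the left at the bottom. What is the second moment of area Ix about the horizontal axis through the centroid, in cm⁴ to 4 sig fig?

Split into non-overlapping primitives; take the origin at the lower-left of the bounding box.
Web: 0.6 × 11, A = 6.6 cm², y = 5.5 cm, Ī = 66.55 cm⁴.
Top flange (beyond web): 9.9 × 1.6, A = 15.84 cm², y = 10.2 cm, Ī = 3.3792 cm⁴.
Bottom flange (beyond web): 9.9 × 1.6, A = 15.84 cm², y = 0.8 cm, Ī = 3.3792 cm⁴.
Centroid: ȳ = ΣA·y / ΣA = 5.5 cm.
Transfer each piece to the horizontal axis through the centroid using Ī + A·d² with d = y − 5.5:
  web: d = 0 cm → contributes +66.55 cm⁴
  top flange (beyond web): d = 4.7 cm → contributes +353.285 cm⁴
  bottom flange (beyond web): d = -4.7 cm → contributes +353.285 cm⁴
Total I = 773.12 cm⁴.

Ix ≈ 773.1 cm⁴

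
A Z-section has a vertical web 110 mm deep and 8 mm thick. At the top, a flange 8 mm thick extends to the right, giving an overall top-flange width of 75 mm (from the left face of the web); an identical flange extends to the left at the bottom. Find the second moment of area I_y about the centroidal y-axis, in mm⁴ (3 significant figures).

I_y ≈ 1.91 × 10⁶ mm⁴

Treat the section as a set of non-overlapping primitives; coordinates are from the bounding-box lower-left.
Web: 8 × 110, A = 880 mm², x = 71 mm, Ī = 4693.3 mm⁴.
Top flange (beyond web): 67 × 8, A = 536 mm², x = 108.5 mm, Ī = 200 509 mm⁴.
Bottom flange (beyond web): 67 × 8, A = 536 mm², x = 33.5 mm, Ī = 200 509 mm⁴.
Centroid: x̄ = ΣA·x / ΣA = 71 mm.
Transfer each piece to the centroidal y-axis using Ī + A·d² with d = x − 71:
  web: d = 0 mm → contributes +4693.3 mm⁴
  top flange (beyond web): d = 37.5 mm → contributes +954 259 mm⁴
  bottom flange (beyond web): d = -37.5 mm → contributes +954 259 mm⁴
Total I = 1 913 211 mm⁴.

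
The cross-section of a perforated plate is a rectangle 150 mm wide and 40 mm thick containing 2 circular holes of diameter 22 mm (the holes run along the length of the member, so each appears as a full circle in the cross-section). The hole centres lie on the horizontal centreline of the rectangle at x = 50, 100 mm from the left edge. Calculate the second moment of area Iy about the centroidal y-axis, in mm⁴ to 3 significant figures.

Decompose the section into non-overlapping parts with the origin at the bottom-left of its bounding rectangle.
Plate: 150 × 40, A = 6 000 mm², x = 75 mm, Ī = 11 250 000 mm⁴.
Hole 1 (subtracted): ⌀22, A = 380.13 mm², x = 50 mm, Ī = 11 499 mm⁴.
Hole 2 (subtracted): ⌀22, A = 380.13 mm², x = 100 mm, Ī = 11 499 mm⁴.
By symmetry the centroid is at mid-width, x̄ = 75 mm.
Transfer each piece to the centroidal y-axis using Ī + A·d² with d = x − 75:
  plate: d = 0 mm → contributes +11 250 000 mm⁴
  hole 1: d = -25 mm → contributes −249 082 mm⁴
  hole 2: d = 25 mm → contributes −249 082 mm⁴
Total I = 10 751 836 mm⁴.

Iy ≈ 1.08 × 10⁷ mm⁴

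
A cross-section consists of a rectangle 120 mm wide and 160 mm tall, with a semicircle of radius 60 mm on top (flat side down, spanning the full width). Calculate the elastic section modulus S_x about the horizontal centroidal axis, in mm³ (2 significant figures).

Treat the section as a set of non-overlapping primitives; coordinates are from the bounding-box lower-left.
Rectangular body: 120 × 160, A = 19 200 mm², y = 80 mm, Ī = 40 960 000 mm⁴.
Semicircular cap: semicircle r = 60, A = 5 655 mm², y = 185.5 mm, Ī = 1 422 450 mm⁴.
Centroid: ȳ = ΣA·y / ΣA = 104 mm.
Transfer each piece to the horizontal centroidal axis using Ī + A·d² with d = y − 104:
  rectangular body: d = -23.99 mm → contributes +52 014 474 mm⁴
  semicircular cap: d = 81.47 mm → contributes +38 955 767 mm⁴
Total I = 90 970 242 mm⁴.
Extreme fibre distance c = 116 mm; S = I/c = 784 192 mm³.

S_x ≈ 7.8 × 10⁵ mm³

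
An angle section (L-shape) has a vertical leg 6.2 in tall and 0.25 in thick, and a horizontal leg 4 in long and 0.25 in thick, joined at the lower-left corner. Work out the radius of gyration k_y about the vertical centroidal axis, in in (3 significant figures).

k_y ≈ 1.18 in

Break the section into simple shapes (no overlaps), measuring from the bottom-left corner of the bounding box.
Vertical leg: 0.25 × 6.2, A = 1.55 in², x = 0.125 in, Ī = 0.0080729 in⁴.
Horizontal leg (remainder): 3.75 × 0.25, A = 0.9375 in², x = 2.125 in, Ī = 1.0986 in⁴.
Centroid: x̄ = ΣA·x / ΣA = 0.87877 in.
Transfer each piece to the vertical centroidal axis using Ī + A·d² with d = x − 0.87877:
  vertical leg: d = -0.75377 in → contributes +0.88873 in⁴
  horizontal leg (remainder): d = 1.2462 in → contributes +2.5547 in⁴
Total I = 3.4434 in⁴.
Radius of gyration: k = √(I/A) = √(3.4434 / 2.4875) = 1.1766 in.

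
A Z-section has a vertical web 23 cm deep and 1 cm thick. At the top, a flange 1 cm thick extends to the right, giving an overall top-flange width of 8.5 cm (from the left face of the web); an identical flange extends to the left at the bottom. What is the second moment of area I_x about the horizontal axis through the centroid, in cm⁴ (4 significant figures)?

Break the section into simple shapes (no overlaps), measuring from the bottom-left corner of the bounding box.
Web: 1 × 23, A = 23 cm², y = 11.5 cm, Ī = 1013.92 cm⁴.
Top flange (beyond web): 7.5 × 1, A = 7.5 cm², y = 22.5 cm, Ī = 0.625 cm⁴.
Bottom flange (beyond web): 7.5 × 1, A = 7.5 cm², y = 0.5 cm, Ī = 0.625 cm⁴.
Centroid: ȳ = ΣA·y / ΣA = 11.5 cm.
Transfer each piece to the horizontal axis through the centroid using Ī + A·d² with d = y − 11.5:
  web: d = 0 cm → contributes +1013.92 cm⁴
  top flange (beyond web): d = 11 cm → contributes +908.125 cm⁴
  bottom flange (beyond web): d = -11 cm → contributes +908.125 cm⁴
Total I = 2830.17 cm⁴.

I_x ≈ 2830 cm⁴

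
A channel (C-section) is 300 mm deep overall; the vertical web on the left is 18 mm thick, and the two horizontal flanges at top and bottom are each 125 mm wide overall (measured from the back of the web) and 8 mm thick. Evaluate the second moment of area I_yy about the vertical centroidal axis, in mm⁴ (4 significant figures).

I_yy ≈ 6.857 × 10⁶ mm⁴

Decompose the section into non-overlapping parts with the origin at the bottom-left of its bounding rectangle.
Web: 18 × 300, A = 5 400 mm², x = 9 mm, Ī = 145 800 mm⁴.
Top flange (beyond web): 107 × 8, A = 856 mm², x = 71.5 mm, Ī = 816 695 mm⁴.
Bottom flange (beyond web): 107 × 8, A = 856 mm², x = 71.5 mm, Ī = 816 695 mm⁴.
Centroid: x̄ = ΣA·x / ΣA = 24.045 mm.
Transfer each piece to the vertical centroidal axis using Ī + A·d² with d = x − 24.045:
  web: d = -15.045 mm → contributes +1 368 100 mm⁴
  top flange (beyond web): d = 47.455 mm → contributes +2 744 388 mm⁴
  bottom flange (beyond web): d = 47.455 mm → contributes +2 744 388 mm⁴
Total I = 6 856 876 mm⁴.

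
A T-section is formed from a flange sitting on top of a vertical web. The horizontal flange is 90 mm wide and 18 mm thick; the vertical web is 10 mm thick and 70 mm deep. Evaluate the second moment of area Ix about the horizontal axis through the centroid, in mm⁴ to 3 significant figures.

Treat the section as a set of non-overlapping primitives; coordinates are from the bounding-box lower-left.
Flange: 90 × 18, A = 1 620 mm², y = 79 mm, Ī = 43 740 mm⁴.
Web: 10 × 70, A = 700 mm², y = 35 mm, Ī = 285 833 mm⁴.
Centroid: ȳ = ΣA·y / ΣA = 65.724 mm.
Transfer each piece to the horizontal axis through the centroid using Ī + A·d² with d = y − 65.724:
  flange: d = 13.276 mm → contributes +329 263 mm⁴
  web: d = -30.724 mm → contributes +946 614 mm⁴
Total I = 1 275 877 mm⁴.

Ix ≈ 1.28 × 10⁶ mm⁴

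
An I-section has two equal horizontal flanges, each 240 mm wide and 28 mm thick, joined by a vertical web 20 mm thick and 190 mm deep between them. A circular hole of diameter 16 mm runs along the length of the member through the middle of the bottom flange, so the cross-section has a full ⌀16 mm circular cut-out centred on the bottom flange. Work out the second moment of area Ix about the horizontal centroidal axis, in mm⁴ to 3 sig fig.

Decompose the section into non-overlapping parts with the origin at the bottom-left of its bounding rectangle.
Bottom flange: 240 × 28, A = 6 720 mm², y = 14 mm, Ī = 439 040 mm⁴.
Web: 20 × 190, A = 3 800 mm², y = 123 mm, Ī = 11 431 667 mm⁴.
Top flange: 240 × 28, A = 6 720 mm², y = 232 mm, Ī = 439 040 mm⁴.
Hole (subtracted): ⌀16, A = 201.06 mm², y = 14 mm, Ī = 3 217 mm⁴.
Centroid: ȳ = ΣA·y / ΣA = 124.29 mm.
Transfer each piece to the horizontal centroidal axis using Ī + A·d² with d = y − 124.29:
  bottom flange: d = -110.29 mm → contributes +82 174 732 mm⁴
  web: d = -1.2862 mm → contributes +11 437 953 mm⁴
  top flange: d = 107.71 mm → contributes +78 406 223 mm⁴
  hole: d = -110.29 mm → contributes −2 448 743 mm⁴
Total I = 169 570 165 mm⁴.

Ix ≈ 1.70 × 10⁸ mm⁴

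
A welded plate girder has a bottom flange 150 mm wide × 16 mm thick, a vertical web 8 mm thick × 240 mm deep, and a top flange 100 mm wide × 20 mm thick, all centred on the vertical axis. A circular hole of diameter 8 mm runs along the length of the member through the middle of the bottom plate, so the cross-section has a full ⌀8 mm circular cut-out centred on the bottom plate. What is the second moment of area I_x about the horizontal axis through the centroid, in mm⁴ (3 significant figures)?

I_x ≈ 8.14 × 10⁷ mm⁴

Treat the section as a set of non-overlapping primitives; coordinates are from the bounding-box lower-left.
Bottom plate: 150 × 16, A = 2 400 mm², y = 8 mm, Ī = 51 200 mm⁴.
Web plate: 8 × 240, A = 1 920 mm², y = 136 mm, Ī = 9 216 000 mm⁴.
Top plate: 100 × 20, A = 2 000 mm², y = 266 mm, Ī = 66 667 mm⁴.
Hole (subtracted): ⌀8, A = 50.265 mm², y = 8 mm, Ī = 201.06 mm⁴.
Centroid: ȳ = ΣA·y / ΣA = 129.5 mm.
Transfer each piece to the horizontal axis through the centroid using Ī + A·d² with d = y − 129.5:
  bottom plate: d = -121.5 mm → contributes +35 479 415 mm⁴
  web plate: d = 6.502 mm → contributes +9 297 171 mm⁴
  top plate: d = 136.5 mm → contributes +37 332 276 mm⁴
  hole: d = -121.5 mm → contributes −742 208 mm⁴
Total I = 81 366 654 mm⁴.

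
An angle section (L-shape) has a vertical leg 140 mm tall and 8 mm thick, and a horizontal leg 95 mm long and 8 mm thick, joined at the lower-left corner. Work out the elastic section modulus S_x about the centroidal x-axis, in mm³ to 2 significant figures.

Break the section into simple shapes (no overlaps), measuring from the bottom-left corner of the bounding box.
Vertical leg: 8 × 140, A = 1 120 mm², y = 70 mm, Ī = 1 829 333 mm⁴.
Horizontal leg (remainder): 87 × 8, A = 696 mm², y = 4 mm, Ī = 3 712 mm⁴.
Centroid: ȳ = ΣA·y / ΣA = 44.7 mm.
Transfer each piece to the centroidal x-axis using Ī + A·d² with d = y − 44.7:
  vertical leg: d = 25.3 mm → contributes +2 545 960 mm⁴
  horizontal leg (remainder): d = -40.7 mm → contributes +1 156 904 mm⁴
Total I = 3 702 863 mm⁴.
Extreme fibre distance c = 95.3 mm; S = I/c = 38 857 mm³.

S_x ≈ 3.9 × 10⁴ mm³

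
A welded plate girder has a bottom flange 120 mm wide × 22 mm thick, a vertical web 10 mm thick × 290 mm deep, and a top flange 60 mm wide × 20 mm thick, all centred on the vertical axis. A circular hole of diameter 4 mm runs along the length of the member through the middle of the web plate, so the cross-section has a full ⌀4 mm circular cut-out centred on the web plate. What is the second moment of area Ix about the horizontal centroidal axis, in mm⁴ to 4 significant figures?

Treat the section as a set of non-overlapping primitives; coordinates are from the bounding-box lower-left.
Bottom plate: 120 × 22, A = 2 640 mm², y = 11 mm, Ī = 106 480 mm⁴.
Web plate: 10 × 290, A = 2 900 mm², y = 167 mm, Ī = 20 324 167 mm⁴.
Top plate: 60 × 20, A = 1 200 mm², y = 322 mm, Ī = 40 000 mm⁴.
Hole (subtracted): ⌀4, A = 12.5664 mm², y = 167 mm, Ī = 12.5664 mm⁴.
Centroid: ȳ = ΣA·y / ΣA = 133.43 mm.
Transfer each piece to the horizontal centroidal axis using Ī + A·d² with d = y − 133.43:
  bottom plate: d = -122.43 mm → contributes +39 677 712 mm⁴
  web plate: d = 33.57 mm → contributes +23 592 308 mm⁴
  top plate: d = 188.57 mm → contributes +42 710 377 mm⁴
  hole: d = 33.57 mm → contributes −14174.2 mm⁴
Total I = 105 966 224 mm⁴.

Ix ≈ 1.060 × 10⁸ mm⁴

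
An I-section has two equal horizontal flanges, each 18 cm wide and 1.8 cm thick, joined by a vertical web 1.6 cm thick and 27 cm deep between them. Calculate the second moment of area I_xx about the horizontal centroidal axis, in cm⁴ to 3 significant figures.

I_xx ≈ 1.61 × 10⁴ cm⁴

Decompose the section into non-overlapping parts with the origin at the bottom-left of its bounding rectangle.
Bottom flange: 18 × 1.8, A = 32.4 cm², y = 0.9 cm, Ī = 8.748 cm⁴.
Web: 1.6 × 27, A = 43.2 cm², y = 15.3 cm, Ī = 2624.4 cm⁴.
Top flange: 18 × 1.8, A = 32.4 cm², y = 29.7 cm, Ī = 8.748 cm⁴.
By symmetry the centroid is at mid-height, ȳ = 15.3 cm.
Transfer each piece to the horizontal centroidal axis using Ī + A·d² with d = y − 15.3:
  bottom flange: d = -14.4 cm → contributes +6727.2 cm⁴
  web: d = 0 cm → contributes +2624.4 cm⁴
  top flange: d = 14.4 cm → contributes +6727.2 cm⁴
Total I = 16 079 cm⁴.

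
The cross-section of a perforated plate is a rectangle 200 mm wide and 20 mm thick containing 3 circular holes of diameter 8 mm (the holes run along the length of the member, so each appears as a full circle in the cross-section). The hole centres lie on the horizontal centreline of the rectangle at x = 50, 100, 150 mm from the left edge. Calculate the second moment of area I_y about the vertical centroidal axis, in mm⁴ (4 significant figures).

I_y ≈ 1.308 × 10⁷ mm⁴

Decompose the section into non-overlapping parts with the origin at the bottom-left of its bounding rectangle.
Plate: 200 × 20, A = 4 000 mm², x = 100 mm, Ī = 13 333 333 mm⁴.
Hole 1 (subtracted): ⌀8, A = 50.2655 mm², x = 50 mm, Ī = 201.062 mm⁴.
Hole 2 (subtracted): ⌀8, A = 50.2655 mm², x = 100 mm, Ī = 201.062 mm⁴.
Hole 3 (subtracted): ⌀8, A = 50.2655 mm², x = 150 mm, Ī = 201.062 mm⁴.
By symmetry the centroid is at mid-width, x̄ = 100 mm.
Transfer each piece to the vertical centroidal axis using Ī + A·d² with d = x − 100:
  plate: d = 0 mm → contributes +13 333 333 mm⁴
  hole 1: d = -50 mm → contributes −125 865 mm⁴
  hole 2: d = 0 mm → contributes −201.062 mm⁴
  hole 3: d = 50 mm → contributes −125 865 mm⁴
Total I = 13 081 403 mm⁴.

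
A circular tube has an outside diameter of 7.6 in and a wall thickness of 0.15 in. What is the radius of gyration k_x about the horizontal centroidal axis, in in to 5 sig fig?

Treat the section as a set of non-overlapping primitives; coordinates are from the bounding-box lower-left.
Outer circle: ⌀7.6, A = 45.3646 in², y = 3.8 in, Ī = 163.7662 in⁴.
Bore (subtracted): ⌀7.3, A = 41.85387 in², y = 3.8 in, Ī = 139.3995 in⁴.
By symmetry the centroid is at mid-height, ȳ = 3.8 in.
All pieces are centred on the horizontal centroidal axis, so I = ΣĪ (holes subtracted) = 24.36666 in⁴.
Radius of gyration: k = √(I/A) = √(24.36666 / 3.51073) = 2.634507 in.

k_x ≈ 2.6345 in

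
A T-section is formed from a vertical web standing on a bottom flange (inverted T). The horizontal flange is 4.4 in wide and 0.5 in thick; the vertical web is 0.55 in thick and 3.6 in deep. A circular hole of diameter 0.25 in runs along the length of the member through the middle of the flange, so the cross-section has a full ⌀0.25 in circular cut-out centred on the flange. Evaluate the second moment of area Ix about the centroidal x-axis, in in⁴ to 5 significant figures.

Ix ≈ 6.5167 in⁴

Break the section into simple shapes (no overlaps), measuring from the bottom-left corner of the bounding box.
Flange: 4.4 × 0.5, A = 2.2 in², y = 0.25 in, Ī = 0.04583333 in⁴.
Web: 0.55 × 3.6, A = 1.98 in², y = 2.3 in, Ī = 2.1384 in⁴.
Hole (subtracted): ⌀0.25, A = 0.04908739 in², y = 0.25 in, Ī = 0.0001917476 in⁴.
Centroid: ȳ = ΣA·y / ΣA = 1.232592 in.
Transfer each piece to the centroidal x-axis using Ī + A·d² with d = y − 1.232592:
  flange: d = -0.9825916 in → contributes +2.169903 in⁴
  web: d = 1.067408 in → contributes +4.394334 in⁴
  hole: d = -0.9825916 in → contributes −0.04758494 in⁴
Total I = 6.516652 in⁴.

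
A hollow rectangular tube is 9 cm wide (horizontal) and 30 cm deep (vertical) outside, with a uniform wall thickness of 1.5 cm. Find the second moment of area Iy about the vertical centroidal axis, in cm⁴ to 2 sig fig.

Iy ≈ 1300 cm⁴

Decompose the section into non-overlapping parts with the origin at the bottom-left of its bounding rectangle.
Outer rectangle: 9 × 30, A = 270 cm², x = 4.5 cm, Ī = 1 823 cm⁴.
Inner void (subtracted): 6 × 27, A = 162 cm², x = 4.5 cm, Ī = 486 cm⁴.
By symmetry the centroid is at mid-width, x̄ = 4.5 cm.
All pieces are centred on the vertical centroidal axis, so I = ΣĪ (holes subtracted) = 1 337 cm⁴.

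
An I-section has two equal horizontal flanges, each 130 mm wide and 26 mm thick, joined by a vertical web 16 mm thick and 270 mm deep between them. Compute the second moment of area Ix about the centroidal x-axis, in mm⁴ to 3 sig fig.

Treat the section as a set of non-overlapping primitives; coordinates are from the bounding-box lower-left.
Bottom flange: 130 × 26, A = 3 380 mm², y = 13 mm, Ī = 190 407 mm⁴.
Web: 16 × 270, A = 4 320 mm², y = 161 mm, Ī = 26 244 000 mm⁴.
Top flange: 130 × 26, A = 3 380 mm², y = 309 mm, Ī = 190 407 mm⁴.
By symmetry the centroid is at mid-height, ȳ = 161 mm.
Transfer each piece to the centroidal x-axis using Ī + A·d² with d = y − 161:
  bottom flange: d = -148 mm → contributes +74 225 927 mm⁴
  web: d = 0 mm → contributes +26 244 000 mm⁴
  top flange: d = 148 mm → contributes +74 225 927 mm⁴
Total I = 174 695 853 mm⁴.

Ix ≈ 1.75 × 10⁸ mm⁴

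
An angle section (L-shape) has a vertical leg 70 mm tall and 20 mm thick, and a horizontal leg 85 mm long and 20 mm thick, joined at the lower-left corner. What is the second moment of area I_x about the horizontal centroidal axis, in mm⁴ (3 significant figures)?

I_x ≈ 1.04 × 10⁶ mm⁴

Split into non-overlapping primitives; take the origin at the lower-left of the bounding box.
Vertical leg: 20 × 70, A = 1 400 mm², y = 35 mm, Ī = 571 667 mm⁴.
Horizontal leg (remainder): 65 × 20, A = 1 300 mm², y = 10 mm, Ī = 43 333 mm⁴.
Centroid: ȳ = ΣA·y / ΣA = 22.963 mm.
Transfer each piece to the horizontal centroidal axis using Ī + A·d² with d = y − 22.963:
  vertical leg: d = 12.037 mm → contributes +774 513 mm⁴
  horizontal leg (remainder): d = -12.963 mm → contributes +261 783 mm⁴
Total I = 1 036 296 mm⁴.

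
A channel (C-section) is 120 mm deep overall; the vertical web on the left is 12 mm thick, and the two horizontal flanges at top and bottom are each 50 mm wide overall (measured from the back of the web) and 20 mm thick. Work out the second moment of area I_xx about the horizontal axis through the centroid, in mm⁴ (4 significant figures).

I_xx ≈ 5.579 × 10⁶ mm⁴

Break the section into simple shapes (no overlaps), measuring from the bottom-left corner of the bounding box.
Web: 12 × 120, A = 1 440 mm², y = 60 mm, Ī = 1 728 000 mm⁴.
Top flange (beyond web): 38 × 20, A = 760 mm², y = 110 mm, Ī = 25333.3 mm⁴.
Bottom flange (beyond web): 38 × 20, A = 760 mm², y = 10 mm, Ī = 25333.3 mm⁴.
By symmetry the centroid is at mid-height, ȳ = 60 mm.
Transfer each piece to the horizontal axis through the centroid using Ī + A·d² with d = y − 60:
  web: d = 0 mm → contributes +1 728 000 mm⁴
  top flange (beyond web): d = 50 mm → contributes +1 925 333 mm⁴
  bottom flange (beyond web): d = -50 mm → contributes +1 925 333 mm⁴
Total I = 5 578 667 mm⁴.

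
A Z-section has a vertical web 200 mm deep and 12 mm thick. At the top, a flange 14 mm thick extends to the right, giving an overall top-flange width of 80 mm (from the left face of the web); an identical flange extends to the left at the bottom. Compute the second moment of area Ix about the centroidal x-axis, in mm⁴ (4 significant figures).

Decompose the section into non-overlapping parts with the origin at the bottom-left of its bounding rectangle.
Web: 12 × 200, A = 2 400 mm², y = 100 mm, Ī = 8 000 000 mm⁴.
Top flange (beyond web): 68 × 14, A = 952 mm², y = 193 mm, Ī = 15549.3 mm⁴.
Bottom flange (beyond web): 68 × 14, A = 952 mm², y = 7 mm, Ī = 15549.3 mm⁴.
Centroid: ȳ = ΣA·y / ΣA = 100 mm.
Transfer each piece to the centroidal x-axis using Ī + A·d² with d = y − 100:
  web: d = 0 mm → contributes +8 000 000 mm⁴
  top flange (beyond web): d = 93 mm → contributes +8 249 397 mm⁴
  bottom flange (beyond web): d = -93 mm → contributes +8 249 397 mm⁴
Total I = 24 498 795 mm⁴.

Ix ≈ 2.450 × 10⁷ mm⁴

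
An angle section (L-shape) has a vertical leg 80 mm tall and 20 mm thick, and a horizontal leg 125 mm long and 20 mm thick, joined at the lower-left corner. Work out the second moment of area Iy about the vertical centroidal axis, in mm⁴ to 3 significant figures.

Iy ≈ 5.53 × 10⁶ mm⁴

Decompose the section into non-overlapping parts with the origin at the bottom-left of its bounding rectangle.
Vertical leg: 20 × 80, A = 1 600 mm², x = 10 mm, Ī = 53 333 mm⁴.
Horizontal leg (remainder): 105 × 20, A = 2 100 mm², x = 72.5 mm, Ī = 1 929 375 mm⁴.
Centroid: x̄ = ΣA·x / ΣA = 45.473 mm.
Transfer each piece to the vertical centroidal axis using Ī + A·d² with d = x − 45.473:
  vertical leg: d = -35.473 mm → contributes +2 066 664 mm⁴
  horizontal leg (remainder): d = 27.027 mm → contributes +3 463 341 mm⁴
Total I = 5 530 006 mm⁴.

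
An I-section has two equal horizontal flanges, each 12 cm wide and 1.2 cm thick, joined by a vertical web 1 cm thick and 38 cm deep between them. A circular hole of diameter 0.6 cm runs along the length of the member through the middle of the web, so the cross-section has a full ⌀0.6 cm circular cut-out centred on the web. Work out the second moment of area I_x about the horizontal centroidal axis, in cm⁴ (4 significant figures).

Treat the section as a set of non-overlapping primitives; coordinates are from the bounding-box lower-left.
Bottom flange: 12 × 1.2, A = 14.4 cm², y = 0.6 cm, Ī = 1.728 cm⁴.
Web: 1 × 38, A = 38 cm², y = 20.2 cm, Ī = 4572.67 cm⁴.
Top flange: 12 × 1.2, A = 14.4 cm², y = 39.8 cm, Ī = 1.728 cm⁴.
Hole (subtracted): ⌀0.6, A = 0.282743 cm², y = 20.2 cm, Ī = 0.00636173 cm⁴.
By symmetry the centroid is at mid-height, ȳ = 20.2 cm.
Transfer each piece to the horizontal centroidal axis using Ī + A·d² with d = y − 20.2:
  bottom flange: d = -19.6 cm → contributes +5533.63 cm⁴
  web: d = 0 cm → contributes +4572.67 cm⁴
  top flange: d = 19.6 cm → contributes +5533.63 cm⁴
  hole: d = 0 cm → contributes −0.00636173 cm⁴
Total I = 15639.9 cm⁴.

I_x ≈ 1.564 × 10⁴ cm⁴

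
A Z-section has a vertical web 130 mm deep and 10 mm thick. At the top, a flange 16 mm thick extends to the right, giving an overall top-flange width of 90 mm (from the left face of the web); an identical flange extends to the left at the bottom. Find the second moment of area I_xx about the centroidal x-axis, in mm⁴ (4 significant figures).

I_xx ≈ 1.020 × 10⁷ mm⁴

Break the section into simple shapes (no overlaps), measuring from the bottom-left corner of the bounding box.
Web: 10 × 130, A = 1 300 mm², y = 65 mm, Ī = 1 830 833 mm⁴.
Top flange (beyond web): 80 × 16, A = 1 280 mm², y = 122 mm, Ī = 27306.7 mm⁴.
Bottom flange (beyond web): 80 × 16, A = 1 280 mm², y = 8 mm, Ī = 27306.7 mm⁴.
Centroid: ȳ = ΣA·y / ΣA = 65 mm.
Transfer each piece to the centroidal x-axis using Ī + A·d² with d = y − 65:
  web: d = 0 mm → contributes +1 830 833 mm⁴
  top flange (beyond web): d = 57 mm → contributes +4 186 027 mm⁴
  bottom flange (beyond web): d = -57 mm → contributes +4 186 027 mm⁴
Total I = 10 202 887 mm⁴.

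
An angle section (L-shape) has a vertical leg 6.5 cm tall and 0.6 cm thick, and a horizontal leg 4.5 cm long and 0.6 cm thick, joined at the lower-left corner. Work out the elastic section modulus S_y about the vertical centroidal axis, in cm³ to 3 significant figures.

Decompose the section into non-overlapping parts with the origin at the bottom-left of its bounding rectangle.
Vertical leg: 0.6 × 6.5, A = 3.9 cm², x = 0.3 cm, Ī = 0.117 cm⁴.
Horizontal leg (remainder): 3.9 × 0.6, A = 2.34 cm², x = 2.55 cm, Ī = 2.966 cm⁴.
Centroid: x̄ = ΣA·x / ΣA = 1.1438 cm.
Transfer each piece to the vertical centroidal axis using Ī + A·d² with d = x − 1.1438:
  vertical leg: d = -0.84375 cm → contributes +2.8935 cm⁴
  horizontal leg (remainder): d = 1.4063 cm → contributes +7.5934 cm⁴
Total I = 10.487 cm⁴.
Extreme fibre distance c = 3.3563 cm; S = I/c = 3.1246 cm³.

S_y ≈ 3.12 cm³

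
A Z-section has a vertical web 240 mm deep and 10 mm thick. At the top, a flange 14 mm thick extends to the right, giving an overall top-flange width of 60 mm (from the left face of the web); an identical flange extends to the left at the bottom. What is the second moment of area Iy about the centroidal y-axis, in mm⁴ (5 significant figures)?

Iy ≈ 1.5717 × 10⁶ mm⁴

Split into non-overlapping primitives; take the origin at the lower-left of the bounding box.
Web: 10 × 240, A = 2 400 mm², x = 55 mm, Ī = 20 000 mm⁴.
Top flange (beyond web): 50 × 14, A = 700 mm², x = 85 mm, Ī = 145833.3 mm⁴.
Bottom flange (beyond web): 50 × 14, A = 700 mm², x = 25 mm, Ī = 145833.3 mm⁴.
Centroid: x̄ = ΣA·x / ΣA = 55 mm.
Transfer each piece to the centroidal y-axis using Ī + A·d² with d = x − 55:
  web: d = 0 mm → contributes +20 000 mm⁴
  top flange (beyond web): d = 30 mm → contributes +775833.3 mm⁴
  bottom flange (beyond web): d = -30 mm → contributes +775833.3 mm⁴
Total I = 1 571 667 mm⁴.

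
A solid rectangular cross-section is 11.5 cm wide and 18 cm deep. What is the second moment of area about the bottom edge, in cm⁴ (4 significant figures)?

I_base ≈ 2.236 × 10⁴ cm⁴

The section: 11.5 × 18, A = 207 cm², y = 9 cm, Ī = 5 589 cm⁴.
Transfer it to a horizontal axis along the bottom face using Ī + A·d² with d = y − 0:
  the section: d = 9 cm → contributes +22 356 cm⁴
Total I = 22 356 cm⁴.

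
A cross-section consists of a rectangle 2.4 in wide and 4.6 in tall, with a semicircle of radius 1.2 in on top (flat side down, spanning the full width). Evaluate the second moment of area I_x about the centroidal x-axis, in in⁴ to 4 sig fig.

Decompose the section into non-overlapping parts with the origin at the bottom-left of its bounding rectangle.
Rectangular body: 2.4 × 4.6, A = 11.04 in², y = 2.3 in, Ī = 19.4672 in⁴.
Semicircular cap: semicircle r = 1.2, A = 2.26195 in², y = 5.1093 in, Ī = 0.227592 in⁴.
Centroid: ȳ = ΣA·y / ΣA = 2.77771 in.
Transfer each piece to the centroidal x-axis using Ī + A·d² with d = y − 2.77771:
  rectangular body: d = -0.47771 in → contributes +21.9866 in⁴
  semicircular cap: d = 2.33159 in → contributes +12.5242 in⁴
Total I = 34.5108 in⁴.

I_x ≈ 34.51 in⁴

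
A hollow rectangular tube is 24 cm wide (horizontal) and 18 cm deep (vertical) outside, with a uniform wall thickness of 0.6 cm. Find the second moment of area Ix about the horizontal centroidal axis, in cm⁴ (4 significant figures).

Ix ≈ 2655 cm⁴

Split into non-overlapping primitives; take the origin at the lower-left of the bounding box.
Outer rectangle: 24 × 18, A = 432 cm², y = 9 cm, Ī = 11 664 cm⁴.
Inner void (subtracted): 22.8 × 16.8, A = 383.04 cm², y = 9 cm, Ī = 9009.1 cm⁴.
By symmetry the centroid is at mid-height, ȳ = 9 cm.
All pieces are centred on the horizontal centroidal axis, so I = ΣĪ (holes subtracted) = 2654.9 cm⁴.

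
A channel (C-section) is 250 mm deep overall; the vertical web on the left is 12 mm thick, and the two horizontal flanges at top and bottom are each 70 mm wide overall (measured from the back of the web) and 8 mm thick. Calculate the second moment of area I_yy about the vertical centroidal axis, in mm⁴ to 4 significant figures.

I_yy ≈ 1.164 × 10⁶ mm⁴

Split into non-overlapping primitives; take the origin at the lower-left of the bounding box.
Web: 12 × 250, A = 3 000 mm², x = 6 mm, Ī = 36 000 mm⁴.
Top flange (beyond web): 58 × 8, A = 464 mm², x = 41 mm, Ī = 130 075 mm⁴.
Bottom flange (beyond web): 58 × 8, A = 464 mm², x = 41 mm, Ī = 130 075 mm⁴.
Centroid: x̄ = ΣA·x / ΣA = 14.2688 mm.
Transfer each piece to the vertical centroidal axis using Ī + A·d² with d = x − 14.2688:
  web: d = -8.26884 mm → contributes +241 121 mm⁴
  top flange (beyond web): d = 26.7312 mm → contributes +461 628 mm⁴
  bottom flange (beyond web): d = 26.7312 mm → contributes +461 628 mm⁴
Total I = 1 164 377 mm⁴.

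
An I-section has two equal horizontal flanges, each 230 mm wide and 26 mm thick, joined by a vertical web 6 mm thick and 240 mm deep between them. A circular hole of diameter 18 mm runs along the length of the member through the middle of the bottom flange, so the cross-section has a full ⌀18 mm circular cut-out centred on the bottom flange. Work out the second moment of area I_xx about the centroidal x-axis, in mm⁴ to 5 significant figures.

Break the section into simple shapes (no overlaps), measuring from the bottom-left corner of the bounding box.
Bottom flange: 230 × 26, A = 5 980 mm², y = 13 mm, Ī = 336873.3 mm⁴.
Web: 6 × 240, A = 1 440 mm², y = 146 mm, Ī = 6 912 000 mm⁴.
Top flange: 230 × 26, A = 5 980 mm², y = 279 mm, Ī = 336873.3 mm⁴.
Hole (subtracted): ⌀18, A = 254.469 mm², y = 13 mm, Ī = 5152.997 mm⁴.
Centroid: ȳ = ΣA·y / ΣA = 148.5746 mm.
Transfer each piece to the centroidal x-axis using Ī + A·d² with d = y − 148.5746:
  bottom flange: d = -135.5746 mm → contributes +110 252 084 mm⁴
  web: d = -2.574592 mm → contributes +6 921 545 mm⁴
  top flange: d = 130.4254 mm → contributes +102 061 380 mm⁴
  hole: d = -135.5746 mm → contributes −4 682 413 mm⁴
Total I = 214 552 596 mm⁴.

I_xx ≈ 2.1455 × 10⁸ mm⁴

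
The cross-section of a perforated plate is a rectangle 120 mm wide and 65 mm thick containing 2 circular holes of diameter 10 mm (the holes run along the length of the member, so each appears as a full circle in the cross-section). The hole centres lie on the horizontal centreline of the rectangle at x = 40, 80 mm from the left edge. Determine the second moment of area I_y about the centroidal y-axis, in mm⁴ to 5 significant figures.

Treat the section as a set of non-overlapping primitives; coordinates are from the bounding-box lower-left.
Plate: 120 × 65, A = 7 800 mm², x = 60 mm, Ī = 9 360 000 mm⁴.
Hole 1 (subtracted): ⌀10, A = 78.53982 mm², x = 40 mm, Ī = 490.8739 mm⁴.
Hole 2 (subtracted): ⌀10, A = 78.53982 mm², x = 80 mm, Ī = 490.8739 mm⁴.
By symmetry the centroid is at mid-width, x̄ = 60 mm.
Transfer each piece to the centroidal y-axis using Ī + A·d² with d = x − 60:
  plate: d = 0 mm → contributes +9 360 000 mm⁴
  hole 1: d = -20 mm → contributes −31906.8 mm⁴
  hole 2: d = 20 mm → contributes −31906.8 mm⁴
Total I = 9 296 186 mm⁴.

I_y ≈ 9.2962 × 10⁶ mm⁴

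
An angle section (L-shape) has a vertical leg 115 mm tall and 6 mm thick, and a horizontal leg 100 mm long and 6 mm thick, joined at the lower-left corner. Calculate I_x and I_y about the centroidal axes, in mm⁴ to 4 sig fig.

I_x ≈ 1.684 × 10⁶ mm⁴, I_y ≈ 1.193 × 10⁶ mm⁴

Break the section into simple shapes (no overlaps), measuring from the bottom-left corner of the bounding box.
Vertical leg: 6 × 115, A = 690 mm², y = 57.5 mm, Ī = 760 438 mm⁴.
Horizontal leg (remainder): 94 × 6, A = 564 mm², y = 3 mm, Ī = 1 692 mm⁴.
Centroid: ȳ = ΣA·y / ΣA = 32.988 mm.
Transfer each piece to the centroidal x-axis using Ī + A·d² with d = y − 32.988:
  vertical leg: d = 24.512 mm → contributes +1 175 015 mm⁴
  horizontal leg (remainder): d = -29.988 mm → contributes +508 887 mm⁴
Total I = 1 683 902 mm⁴.
For the y-axis: x̄ = 25.488 mm.
Repeating about the centroidal y-axis gives I_y = 1 193 199 mm⁴.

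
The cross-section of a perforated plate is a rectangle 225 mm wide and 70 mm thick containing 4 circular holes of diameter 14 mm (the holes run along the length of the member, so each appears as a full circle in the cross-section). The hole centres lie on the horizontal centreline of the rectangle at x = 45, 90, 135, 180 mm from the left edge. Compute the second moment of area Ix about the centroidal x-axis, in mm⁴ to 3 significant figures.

Decompose the section into non-overlapping parts with the origin at the bottom-left of its bounding rectangle.
Plate: 225 × 70, A = 15 750 mm², y = 35 mm, Ī = 6 431 250 mm⁴.
Hole 1 (subtracted): ⌀14, A = 153.94 mm², y = 35 mm, Ī = 1885.7 mm⁴.
Hole 2 (subtracted): ⌀14, A = 153.94 mm², y = 35 mm, Ī = 1885.7 mm⁴.
Hole 3 (subtracted): ⌀14, A = 153.94 mm², y = 35 mm, Ī = 1885.7 mm⁴.
Hole 4 (subtracted): ⌀14, A = 153.94 mm², y = 35 mm, Ī = 1885.7 mm⁴.
By symmetry the centroid is at mid-height, ȳ = 35 mm.
All pieces are centred on the centroidal x-axis, so I = ΣĪ (holes subtracted) = 6 423 707 mm⁴.

Ix ≈ 6.42 × 10⁶ mm⁴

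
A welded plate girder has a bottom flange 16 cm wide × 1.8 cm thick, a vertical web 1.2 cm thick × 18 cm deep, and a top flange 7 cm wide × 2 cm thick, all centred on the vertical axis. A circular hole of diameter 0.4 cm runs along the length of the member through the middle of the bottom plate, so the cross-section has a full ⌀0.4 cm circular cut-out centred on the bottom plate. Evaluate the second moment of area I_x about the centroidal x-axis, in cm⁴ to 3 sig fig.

Split into non-overlapping primitives; take the origin at the lower-left of the bounding box.
Bottom plate: 16 × 1.8, A = 28.8 cm², y = 0.9 cm, Ī = 7.776 cm⁴.
Web plate: 1.2 × 18, A = 21.6 cm², y = 10.8 cm, Ī = 583.2 cm⁴.
Top plate: 7 × 2, A = 14 cm², y = 20.8 cm, Ī = 4.6667 cm⁴.
Hole (subtracted): ⌀0.4, A = 0.12566 cm², y = 0.9 cm, Ī = 0.0012566 cm⁴.
Centroid: ȳ = ΣA·y / ΣA = 8.5615 cm.
Transfer each piece to the centroidal x-axis using Ī + A·d² with d = y − 8.5615:
  bottom plate: d = -7.6615 cm → contributes +1698.3 cm⁴
  web plate: d = 2.2385 cm → contributes +691.43 cm⁴
  top plate: d = 12.238 cm → contributes +2101.6 cm⁴
  hole: d = -7.6615 cm → contributes −7.3776 cm⁴
Total I = 4 484 cm⁴.

I_x ≈ 4480 cm⁴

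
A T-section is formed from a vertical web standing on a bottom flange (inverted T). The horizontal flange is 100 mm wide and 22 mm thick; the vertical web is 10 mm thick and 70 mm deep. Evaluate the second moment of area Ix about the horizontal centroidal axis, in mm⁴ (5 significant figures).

Ix ≈ 1.4982 × 10⁶ mm⁴

Break the section into simple shapes (no overlaps), measuring from the bottom-left corner of the bounding box.
Flange: 100 × 22, A = 2 200 mm², y = 11 mm, Ī = 88733.33 mm⁴.
Web: 10 × 70, A = 700 mm², y = 57 mm, Ī = 285833.3 mm⁴.
Centroid: ȳ = ΣA·y / ΣA = 22.10345 mm.
Transfer each piece to the horizontal centroidal axis using Ī + A·d² with d = y − 22.10345:
  flange: d = -11.10345 mm → contributes +359963.8 mm⁴
  web: d = 34.89655 mm → contributes +1 138 272 mm⁴
Total I = 1 498 236 mm⁴.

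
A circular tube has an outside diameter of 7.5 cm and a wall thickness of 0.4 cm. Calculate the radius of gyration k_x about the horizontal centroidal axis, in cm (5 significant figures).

Split into non-overlapping primitives; take the origin at the lower-left of the bounding box.
Outer circle: ⌀7.5, A = 44.17865 cm², y = 3.75 cm, Ī = 155.3156 cm⁴.
Bore (subtracted): ⌀6.7, A = 35.25652 cm², y = 3.75 cm, Ī = 98.91658 cm⁴.
By symmetry the centroid is at mid-height, ȳ = 3.75 cm.
All pieces are centred on the horizontal centroidal axis, so I = ΣĪ (holes subtracted) = 56.39897 cm⁴.
Radius of gyration: k = √(I/A) = √(56.39897 / 8.922123) = 2.51421 cm.

k_x ≈ 2.5142 cm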